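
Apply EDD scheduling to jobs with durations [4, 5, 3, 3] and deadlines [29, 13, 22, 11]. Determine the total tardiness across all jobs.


Sort by due date (EDD order): [(3, 11), (5, 13), (3, 22), (4, 29)]
Compute completion times and tardiness:
  Job 1: p=3, d=11, C=3, tardiness=max(0,3-11)=0
  Job 2: p=5, d=13, C=8, tardiness=max(0,8-13)=0
  Job 3: p=3, d=22, C=11, tardiness=max(0,11-22)=0
  Job 4: p=4, d=29, C=15, tardiness=max(0,15-29)=0
Total tardiness = 0

0


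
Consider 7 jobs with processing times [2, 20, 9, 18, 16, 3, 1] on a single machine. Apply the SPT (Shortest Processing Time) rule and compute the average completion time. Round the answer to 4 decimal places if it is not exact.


Sort jobs by processing time (SPT order): [1, 2, 3, 9, 16, 18, 20]
Compute completion times sequentially:
  Job 1: processing = 1, completes at 1
  Job 2: processing = 2, completes at 3
  Job 3: processing = 3, completes at 6
  Job 4: processing = 9, completes at 15
  Job 5: processing = 16, completes at 31
  Job 6: processing = 18, completes at 49
  Job 7: processing = 20, completes at 69
Sum of completion times = 174
Average completion time = 174/7 = 24.8571

24.8571


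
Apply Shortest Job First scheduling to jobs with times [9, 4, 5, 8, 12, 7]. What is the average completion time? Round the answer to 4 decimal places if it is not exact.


SJF order (ascending): [4, 5, 7, 8, 9, 12]
Completion times:
  Job 1: burst=4, C=4
  Job 2: burst=5, C=9
  Job 3: burst=7, C=16
  Job 4: burst=8, C=24
  Job 5: burst=9, C=33
  Job 6: burst=12, C=45
Average completion = 131/6 = 21.8333

21.8333


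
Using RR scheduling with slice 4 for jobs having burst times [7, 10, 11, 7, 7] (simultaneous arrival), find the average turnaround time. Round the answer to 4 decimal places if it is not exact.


Time quantum = 4
Execution trace:
  J1 runs 4 units, time = 4
  J2 runs 4 units, time = 8
  J3 runs 4 units, time = 12
  J4 runs 4 units, time = 16
  J5 runs 4 units, time = 20
  J1 runs 3 units, time = 23
  J2 runs 4 units, time = 27
  J3 runs 4 units, time = 31
  J4 runs 3 units, time = 34
  J5 runs 3 units, time = 37
  J2 runs 2 units, time = 39
  J3 runs 3 units, time = 42
Finish times: [23, 39, 42, 34, 37]
Average turnaround = 175/5 = 35.0

35.0


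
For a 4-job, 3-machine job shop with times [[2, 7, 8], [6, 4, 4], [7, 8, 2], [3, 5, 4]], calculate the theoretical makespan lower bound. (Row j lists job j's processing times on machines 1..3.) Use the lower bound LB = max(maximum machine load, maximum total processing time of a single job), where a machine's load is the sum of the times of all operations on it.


Machine loads:
  Machine 1: 2 + 6 + 7 + 3 = 18
  Machine 2: 7 + 4 + 8 + 5 = 24
  Machine 3: 8 + 4 + 2 + 4 = 18
Max machine load = 24
Job totals:
  Job 1: 17
  Job 2: 14
  Job 3: 17
  Job 4: 12
Max job total = 17
Lower bound = max(24, 17) = 24

24


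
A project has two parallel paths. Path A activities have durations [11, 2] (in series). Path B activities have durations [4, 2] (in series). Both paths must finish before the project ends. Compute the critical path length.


Path A total = 11 + 2 = 13
Path B total = 4 + 2 = 6
Critical path = longest path = max(13, 6) = 13

13


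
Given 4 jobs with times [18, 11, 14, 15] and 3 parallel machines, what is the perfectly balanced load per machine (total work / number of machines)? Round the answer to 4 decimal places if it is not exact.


Total processing time = 18 + 11 + 14 + 15 = 58
Number of machines = 3
Ideal balanced load = 58 / 3 = 19.3333

19.3333


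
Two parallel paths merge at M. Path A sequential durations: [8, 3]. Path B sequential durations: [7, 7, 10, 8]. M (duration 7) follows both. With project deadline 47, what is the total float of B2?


Forward pass: ES(B2) = sum of predecessors on chain B = 7
EF = ES + duration = 7 + 7 = 14
Backward pass: LF(M) = deadline = 47; LS(M) = 47 - 7 = 40
LF(B2) = LS(M) - sum(successors on chain B) = 40 - 18 = 22
LS = LF - duration = 22 - 7 = 15
Total float = LS - ES = 15 - 7 = 8

8


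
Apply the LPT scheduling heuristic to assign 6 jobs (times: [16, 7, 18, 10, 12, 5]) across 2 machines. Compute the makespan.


Sort jobs in decreasing order (LPT): [18, 16, 12, 10, 7, 5]
Assign each job to the least loaded machine:
  Machine 1: jobs [18, 10, 7], load = 35
  Machine 2: jobs [16, 12, 5], load = 33
Makespan = max load = 35

35


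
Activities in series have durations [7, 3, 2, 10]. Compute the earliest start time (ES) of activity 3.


Activity 3 starts after activities 1 through 2 complete.
Predecessor durations: [7, 3]
ES = 7 + 3 = 10

10


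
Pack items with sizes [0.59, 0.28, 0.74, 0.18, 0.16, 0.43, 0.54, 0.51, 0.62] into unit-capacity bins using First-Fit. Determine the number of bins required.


Place items sequentially using First-Fit:
  Item 0.59 -> new Bin 1
  Item 0.28 -> Bin 1 (now 0.87)
  Item 0.74 -> new Bin 2
  Item 0.18 -> Bin 2 (now 0.92)
  Item 0.16 -> new Bin 3
  Item 0.43 -> Bin 3 (now 0.59)
  Item 0.54 -> new Bin 4
  Item 0.51 -> new Bin 5
  Item 0.62 -> new Bin 6
Total bins used = 6

6


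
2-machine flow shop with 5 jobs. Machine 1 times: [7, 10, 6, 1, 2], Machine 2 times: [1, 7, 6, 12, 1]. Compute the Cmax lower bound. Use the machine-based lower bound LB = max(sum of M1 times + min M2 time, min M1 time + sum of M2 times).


LB1 = sum(M1 times) + min(M2 times) = 26 + 1 = 27
LB2 = min(M1 times) + sum(M2 times) = 1 + 27 = 28
Lower bound = max(LB1, LB2) = max(27, 28) = 28

28


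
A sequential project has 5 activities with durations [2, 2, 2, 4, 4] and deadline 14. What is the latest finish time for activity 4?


LF(activity 4) = deadline - sum of successor durations
Successors: activities 5 through 5 with durations [4]
Sum of successor durations = 4
LF = 14 - 4 = 10

10


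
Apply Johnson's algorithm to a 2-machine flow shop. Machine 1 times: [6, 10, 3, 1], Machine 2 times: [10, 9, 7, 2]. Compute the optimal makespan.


Apply Johnson's rule:
  Group 1 (a <= b): [(4, 1, 2), (3, 3, 7), (1, 6, 10)]
  Group 2 (a > b): [(2, 10, 9)]
Optimal job order: [4, 3, 1, 2]
Schedule:
  Job 4: M1 done at 1, M2 done at 3
  Job 3: M1 done at 4, M2 done at 11
  Job 1: M1 done at 10, M2 done at 21
  Job 2: M1 done at 20, M2 done at 30
Makespan = 30

30


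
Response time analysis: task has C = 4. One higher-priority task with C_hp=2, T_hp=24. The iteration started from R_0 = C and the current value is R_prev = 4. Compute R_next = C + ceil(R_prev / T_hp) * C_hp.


R_next = C + ceil(R_prev / T_hp) * C_hp
ceil(4 / 24) = ceil(0.1667) = 1
Interference = 1 * 2 = 2
R_next = 4 + 2 = 6

6


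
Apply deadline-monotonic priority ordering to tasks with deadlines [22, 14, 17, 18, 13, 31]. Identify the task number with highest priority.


Sort tasks by relative deadline (ascending):
  Task 5: deadline = 13
  Task 2: deadline = 14
  Task 3: deadline = 17
  Task 4: deadline = 18
  Task 1: deadline = 22
  Task 6: deadline = 31
Priority order (highest first): [5, 2, 3, 4, 1, 6]
Highest priority task = 5

5


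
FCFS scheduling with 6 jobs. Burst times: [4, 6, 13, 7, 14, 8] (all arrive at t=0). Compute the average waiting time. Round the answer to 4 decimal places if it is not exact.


FCFS order (as given): [4, 6, 13, 7, 14, 8]
Waiting times:
  Job 1: wait = 0
  Job 2: wait = 4
  Job 3: wait = 10
  Job 4: wait = 23
  Job 5: wait = 30
  Job 6: wait = 44
Sum of waiting times = 111
Average waiting time = 111/6 = 18.5

18.5


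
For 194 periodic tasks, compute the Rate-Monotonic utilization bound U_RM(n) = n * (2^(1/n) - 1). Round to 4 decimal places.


Compute 2^(1/194) = 1.0035793141
Subtract 1: 1.0035793141 - 1 = 0.0035793141
Multiply by n: 194 * 0.0035793141 = 0.6943869354
Round to 4 dp: 0.6944

0.6944


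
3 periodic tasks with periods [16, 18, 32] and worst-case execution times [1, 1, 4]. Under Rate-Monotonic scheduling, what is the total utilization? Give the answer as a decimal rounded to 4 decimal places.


Compute individual utilizations (exact fractions):
  Task 1: C/T = 1/16 (approx. 0.0625)
  Task 2: C/T = 1/18 (approx. 0.0556)
  Task 3: C/T = 4/32 = 1/8 (approx. 0.125)
Total utilization U = 1/16 + 1/18 + 1/8 = 35/144
Rounded to 4 decimal places: U = 0.2431
RM (Liu & Layland) bound for 3 tasks = 0.779763; compare with U = 35/144 (approx. 0.243056)
U <= bound, so schedulable by RM sufficient condition.

0.2431


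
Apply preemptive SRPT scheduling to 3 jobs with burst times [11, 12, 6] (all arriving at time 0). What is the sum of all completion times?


Since all jobs arrive at t=0, SRPT equals SPT ordering.
SPT order: [6, 11, 12]
Completion times:
  Job 1: p=6, C=6
  Job 2: p=11, C=17
  Job 3: p=12, C=29
Total completion time = 6 + 17 + 29 = 52

52


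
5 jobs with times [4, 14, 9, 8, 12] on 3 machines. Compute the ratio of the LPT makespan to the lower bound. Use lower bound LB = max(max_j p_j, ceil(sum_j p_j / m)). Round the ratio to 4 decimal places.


LPT order: [14, 12, 9, 8, 4]
Machine loads after assignment: [14, 16, 17]
LPT makespan = 17
Lower bound = max(max_job, ceil(total/3)) = max(14, 16) = 16
Ratio = 17 / 16 = 1.0625

1.0625


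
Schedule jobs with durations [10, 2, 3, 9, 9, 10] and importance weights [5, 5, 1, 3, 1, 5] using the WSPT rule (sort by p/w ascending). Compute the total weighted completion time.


Compute p/w ratios and sort ascending (WSPT): [(2, 5), (10, 5), (10, 5), (3, 1), (9, 3), (9, 1)]
Compute weighted completion times:
  Job (p=2,w=5): C=2, w*C=5*2=10
  Job (p=10,w=5): C=12, w*C=5*12=60
  Job (p=10,w=5): C=22, w*C=5*22=110
  Job (p=3,w=1): C=25, w*C=1*25=25
  Job (p=9,w=3): C=34, w*C=3*34=102
  Job (p=9,w=1): C=43, w*C=1*43=43
Total weighted completion time = 350

350


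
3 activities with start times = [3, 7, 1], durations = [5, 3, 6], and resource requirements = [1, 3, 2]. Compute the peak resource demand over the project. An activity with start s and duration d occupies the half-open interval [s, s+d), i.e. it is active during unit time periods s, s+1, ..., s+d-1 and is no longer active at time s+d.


Each activity i is active on [start_i, start_i + duration_i).
Compute total resource usage per time slot:
  t=0: active resources = [], total = 0
  t=1: active resources = [2], total = 2
  t=2: active resources = [2], total = 2
  t=3: active resources = [1, 2], total = 3
  t=4: active resources = [1, 2], total = 3
  t=5: active resources = [1, 2], total = 3
  t=6: active resources = [1, 2], total = 3
  t=7: active resources = [1, 3], total = 4
  t=8: active resources = [3], total = 3
  t=9: active resources = [3], total = 3
Peak resource demand = 4

4


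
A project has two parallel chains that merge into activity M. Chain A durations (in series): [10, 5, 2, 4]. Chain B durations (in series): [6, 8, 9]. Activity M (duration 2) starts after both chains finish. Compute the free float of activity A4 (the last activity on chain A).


ES(A4) = sum of predecessors on chain A = 17
EF(A4) = ES + duration = 17 + 4 = 21
Successor of A4 is M. ES(M) = max(sum(A), sum(B)) = max(21, 23) = 23
Free float = ES(successor) - EF(current) = 23 - 21 = 2

2


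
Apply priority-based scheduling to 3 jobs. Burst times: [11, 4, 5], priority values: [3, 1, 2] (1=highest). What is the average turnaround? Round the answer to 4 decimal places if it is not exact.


Sort by priority (ascending = highest first):
Order: [(1, 4), (2, 5), (3, 11)]
Completion times:
  Priority 1, burst=4, C=4
  Priority 2, burst=5, C=9
  Priority 3, burst=11, C=20
Average turnaround = 33/3 = 11.0

11.0


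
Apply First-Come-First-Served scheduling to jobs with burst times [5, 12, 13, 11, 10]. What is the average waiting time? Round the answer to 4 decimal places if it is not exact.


FCFS order (as given): [5, 12, 13, 11, 10]
Waiting times:
  Job 1: wait = 0
  Job 2: wait = 5
  Job 3: wait = 17
  Job 4: wait = 30
  Job 5: wait = 41
Sum of waiting times = 93
Average waiting time = 93/5 = 18.6

18.6


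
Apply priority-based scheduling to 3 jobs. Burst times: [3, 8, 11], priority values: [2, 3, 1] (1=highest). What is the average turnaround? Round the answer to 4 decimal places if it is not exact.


Sort by priority (ascending = highest first):
Order: [(1, 11), (2, 3), (3, 8)]
Completion times:
  Priority 1, burst=11, C=11
  Priority 2, burst=3, C=14
  Priority 3, burst=8, C=22
Average turnaround = 47/3 = 15.6667

15.6667


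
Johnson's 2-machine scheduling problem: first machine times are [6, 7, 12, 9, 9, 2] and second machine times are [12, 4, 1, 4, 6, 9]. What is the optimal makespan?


Apply Johnson's rule:
  Group 1 (a <= b): [(6, 2, 9), (1, 6, 12)]
  Group 2 (a > b): [(5, 9, 6), (2, 7, 4), (4, 9, 4), (3, 12, 1)]
Optimal job order: [6, 1, 5, 2, 4, 3]
Schedule:
  Job 6: M1 done at 2, M2 done at 11
  Job 1: M1 done at 8, M2 done at 23
  Job 5: M1 done at 17, M2 done at 29
  Job 2: M1 done at 24, M2 done at 33
  Job 4: M1 done at 33, M2 done at 37
  Job 3: M1 done at 45, M2 done at 46
Makespan = 46

46


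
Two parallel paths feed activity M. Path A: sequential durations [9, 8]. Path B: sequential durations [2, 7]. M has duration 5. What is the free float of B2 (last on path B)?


ES(B2) = sum of predecessors on chain B = 2
EF(B2) = ES + duration = 2 + 7 = 9
Successor of B2 is M. ES(M) = max(sum(A), sum(B)) = max(17, 9) = 17
Free float = ES(successor) - EF(current) = 17 - 9 = 8

8


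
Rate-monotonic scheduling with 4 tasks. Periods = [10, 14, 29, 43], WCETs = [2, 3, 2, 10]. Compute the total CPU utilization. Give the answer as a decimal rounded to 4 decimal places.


Compute individual utilizations (exact fractions):
  Task 1: C/T = 2/10 = 1/5 (approx. 0.2)
  Task 2: C/T = 3/14 (approx. 0.2143)
  Task 3: C/T = 2/29 (approx. 0.069)
  Task 4: C/T = 10/43 (approx. 0.2326)
Total utilization U = 1/5 + 3/14 + 2/29 + 10/43 = 62483/87290
Rounded to 4 decimal places: U = 0.7158
RM (Liu & Layland) bound for 4 tasks = 0.756828; compare with U = 62483/87290 (approx. 0.715809)
U <= bound, so schedulable by RM sufficient condition.

0.7158


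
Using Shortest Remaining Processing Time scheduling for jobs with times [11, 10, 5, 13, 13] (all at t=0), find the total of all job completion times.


Since all jobs arrive at t=0, SRPT equals SPT ordering.
SPT order: [5, 10, 11, 13, 13]
Completion times:
  Job 1: p=5, C=5
  Job 2: p=10, C=15
  Job 3: p=11, C=26
  Job 4: p=13, C=39
  Job 5: p=13, C=52
Total completion time = 5 + 15 + 26 + 39 + 52 = 137

137


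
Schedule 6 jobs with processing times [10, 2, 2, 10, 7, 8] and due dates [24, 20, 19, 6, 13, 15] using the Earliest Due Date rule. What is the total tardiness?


Sort by due date (EDD order): [(10, 6), (7, 13), (8, 15), (2, 19), (2, 20), (10, 24)]
Compute completion times and tardiness:
  Job 1: p=10, d=6, C=10, tardiness=max(0,10-6)=4
  Job 2: p=7, d=13, C=17, tardiness=max(0,17-13)=4
  Job 3: p=8, d=15, C=25, tardiness=max(0,25-15)=10
  Job 4: p=2, d=19, C=27, tardiness=max(0,27-19)=8
  Job 5: p=2, d=20, C=29, tardiness=max(0,29-20)=9
  Job 6: p=10, d=24, C=39, tardiness=max(0,39-24)=15
Total tardiness = 50

50


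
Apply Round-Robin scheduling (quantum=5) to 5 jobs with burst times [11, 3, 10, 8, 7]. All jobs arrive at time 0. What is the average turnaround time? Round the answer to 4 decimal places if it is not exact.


Time quantum = 5
Execution trace:
  J1 runs 5 units, time = 5
  J2 runs 3 units, time = 8
  J3 runs 5 units, time = 13
  J4 runs 5 units, time = 18
  J5 runs 5 units, time = 23
  J1 runs 5 units, time = 28
  J3 runs 5 units, time = 33
  J4 runs 3 units, time = 36
  J5 runs 2 units, time = 38
  J1 runs 1 units, time = 39
Finish times: [39, 8, 33, 36, 38]
Average turnaround = 154/5 = 30.8

30.8


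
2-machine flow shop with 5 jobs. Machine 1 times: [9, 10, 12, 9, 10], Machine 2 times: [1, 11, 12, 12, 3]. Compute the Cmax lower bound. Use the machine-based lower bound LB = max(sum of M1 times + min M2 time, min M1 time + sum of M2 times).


LB1 = sum(M1 times) + min(M2 times) = 50 + 1 = 51
LB2 = min(M1 times) + sum(M2 times) = 9 + 39 = 48
Lower bound = max(LB1, LB2) = max(51, 48) = 51

51


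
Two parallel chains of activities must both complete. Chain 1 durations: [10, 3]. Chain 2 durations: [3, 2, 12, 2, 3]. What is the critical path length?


Path A total = 10 + 3 = 13
Path B total = 3 + 2 + 12 + 2 + 3 = 22
Critical path = longest path = max(13, 22) = 22

22


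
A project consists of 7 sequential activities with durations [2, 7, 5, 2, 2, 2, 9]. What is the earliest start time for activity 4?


Activity 4 starts after activities 1 through 3 complete.
Predecessor durations: [2, 7, 5]
ES = 2 + 7 + 5 = 14

14


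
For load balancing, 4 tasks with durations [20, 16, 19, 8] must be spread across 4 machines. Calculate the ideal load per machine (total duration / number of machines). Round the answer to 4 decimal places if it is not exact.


Total processing time = 20 + 16 + 19 + 8 = 63
Number of machines = 4
Ideal balanced load = 63 / 4 = 15.75

15.75


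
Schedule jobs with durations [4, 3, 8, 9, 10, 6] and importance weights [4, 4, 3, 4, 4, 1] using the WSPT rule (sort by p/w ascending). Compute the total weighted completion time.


Compute p/w ratios and sort ascending (WSPT): [(3, 4), (4, 4), (9, 4), (10, 4), (8, 3), (6, 1)]
Compute weighted completion times:
  Job (p=3,w=4): C=3, w*C=4*3=12
  Job (p=4,w=4): C=7, w*C=4*7=28
  Job (p=9,w=4): C=16, w*C=4*16=64
  Job (p=10,w=4): C=26, w*C=4*26=104
  Job (p=8,w=3): C=34, w*C=3*34=102
  Job (p=6,w=1): C=40, w*C=1*40=40
Total weighted completion time = 350

350


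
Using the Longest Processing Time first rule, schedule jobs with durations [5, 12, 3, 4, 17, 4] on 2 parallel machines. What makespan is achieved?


Sort jobs in decreasing order (LPT): [17, 12, 5, 4, 4, 3]
Assign each job to the least loaded machine:
  Machine 1: jobs [17, 4, 3], load = 24
  Machine 2: jobs [12, 5, 4], load = 21
Makespan = max load = 24

24


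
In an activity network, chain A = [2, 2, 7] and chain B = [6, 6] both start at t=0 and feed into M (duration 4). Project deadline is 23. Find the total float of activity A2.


Forward pass: ES(A2) = sum of predecessors on chain A = 2
EF = ES + duration = 2 + 2 = 4
Backward pass: LF(M) = deadline = 23; LS(M) = 23 - 4 = 19
LF(A2) = LS(M) - sum(successors on chain A) = 19 - 7 = 12
LS = LF - duration = 12 - 2 = 10
Total float = LS - ES = 10 - 2 = 8

8


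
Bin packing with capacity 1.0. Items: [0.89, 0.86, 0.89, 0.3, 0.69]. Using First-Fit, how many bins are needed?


Place items sequentially using First-Fit:
  Item 0.89 -> new Bin 1
  Item 0.86 -> new Bin 2
  Item 0.89 -> new Bin 3
  Item 0.3 -> new Bin 4
  Item 0.69 -> Bin 4 (now 0.99)
Total bins used = 4

4


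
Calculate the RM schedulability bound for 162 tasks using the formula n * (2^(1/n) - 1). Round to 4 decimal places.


Compute 2^(1/162) = 1.0042878529
Subtract 1: 1.0042878529 - 1 = 0.0042878529
Multiply by n: 162 * 0.0042878529 = 0.6946321698
Round to 4 dp: 0.6946

0.6946


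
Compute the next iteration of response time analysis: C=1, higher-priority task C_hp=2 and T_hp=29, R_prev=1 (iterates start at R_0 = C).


R_next = C + ceil(R_prev / T_hp) * C_hp
ceil(1 / 29) = ceil(0.0345) = 1
Interference = 1 * 2 = 2
R_next = 1 + 2 = 3

3


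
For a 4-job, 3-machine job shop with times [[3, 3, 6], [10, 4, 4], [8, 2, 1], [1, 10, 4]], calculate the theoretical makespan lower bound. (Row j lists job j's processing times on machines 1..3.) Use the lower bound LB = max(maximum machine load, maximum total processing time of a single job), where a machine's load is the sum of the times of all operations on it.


Machine loads:
  Machine 1: 3 + 10 + 8 + 1 = 22
  Machine 2: 3 + 4 + 2 + 10 = 19
  Machine 3: 6 + 4 + 1 + 4 = 15
Max machine load = 22
Job totals:
  Job 1: 12
  Job 2: 18
  Job 3: 11
  Job 4: 15
Max job total = 18
Lower bound = max(22, 18) = 22

22


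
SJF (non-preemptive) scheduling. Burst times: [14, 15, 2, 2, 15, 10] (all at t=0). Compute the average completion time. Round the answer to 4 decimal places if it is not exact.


SJF order (ascending): [2, 2, 10, 14, 15, 15]
Completion times:
  Job 1: burst=2, C=2
  Job 2: burst=2, C=4
  Job 3: burst=10, C=14
  Job 4: burst=14, C=28
  Job 5: burst=15, C=43
  Job 6: burst=15, C=58
Average completion = 149/6 = 24.8333

24.8333


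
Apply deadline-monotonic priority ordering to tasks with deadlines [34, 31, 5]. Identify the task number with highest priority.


Sort tasks by relative deadline (ascending):
  Task 3: deadline = 5
  Task 2: deadline = 31
  Task 1: deadline = 34
Priority order (highest first): [3, 2, 1]
Highest priority task = 3

3


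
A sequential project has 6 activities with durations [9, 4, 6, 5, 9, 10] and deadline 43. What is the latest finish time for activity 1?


LF(activity 1) = deadline - sum of successor durations
Successors: activities 2 through 6 with durations [4, 6, 5, 9, 10]
Sum of successor durations = 34
LF = 43 - 34 = 9

9


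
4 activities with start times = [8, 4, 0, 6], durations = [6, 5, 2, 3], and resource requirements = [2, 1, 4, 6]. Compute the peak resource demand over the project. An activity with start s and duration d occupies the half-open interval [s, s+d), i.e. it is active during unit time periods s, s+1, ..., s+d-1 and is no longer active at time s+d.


Each activity i is active on [start_i, start_i + duration_i).
Compute total resource usage per time slot:
  t=0: active resources = [4], total = 4
  t=1: active resources = [4], total = 4
  t=2: active resources = [], total = 0
  t=3: active resources = [], total = 0
  t=4: active resources = [1], total = 1
  t=5: active resources = [1], total = 1
  t=6: active resources = [1, 6], total = 7
  t=7: active resources = [1, 6], total = 7
  t=8: active resources = [2, 1, 6], total = 9
  t=9: active resources = [2], total = 2
  t=10: active resources = [2], total = 2
  t=11: active resources = [2], total = 2
  t=12: active resources = [2], total = 2
  t=13: active resources = [2], total = 2
Peak resource demand = 9

9


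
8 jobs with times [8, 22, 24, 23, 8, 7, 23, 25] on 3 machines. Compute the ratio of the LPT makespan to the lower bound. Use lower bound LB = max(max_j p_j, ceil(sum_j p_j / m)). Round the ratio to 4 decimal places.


LPT order: [25, 24, 23, 23, 22, 8, 8, 7]
Machine loads after assignment: [48, 46, 46]
LPT makespan = 48
Lower bound = max(max_job, ceil(total/3)) = max(25, 47) = 47
Ratio = 48 / 47 = 1.0213

1.0213


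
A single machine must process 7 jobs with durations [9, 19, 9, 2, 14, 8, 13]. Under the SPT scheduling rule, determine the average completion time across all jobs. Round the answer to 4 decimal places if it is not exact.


Sort jobs by processing time (SPT order): [2, 8, 9, 9, 13, 14, 19]
Compute completion times sequentially:
  Job 1: processing = 2, completes at 2
  Job 2: processing = 8, completes at 10
  Job 3: processing = 9, completes at 19
  Job 4: processing = 9, completes at 28
  Job 5: processing = 13, completes at 41
  Job 6: processing = 14, completes at 55
  Job 7: processing = 19, completes at 74
Sum of completion times = 229
Average completion time = 229/7 = 32.7143

32.7143


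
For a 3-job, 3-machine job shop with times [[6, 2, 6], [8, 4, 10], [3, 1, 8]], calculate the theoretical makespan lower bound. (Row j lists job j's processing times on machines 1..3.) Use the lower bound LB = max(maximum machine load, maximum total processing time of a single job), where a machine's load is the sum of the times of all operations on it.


Machine loads:
  Machine 1: 6 + 8 + 3 = 17
  Machine 2: 2 + 4 + 1 = 7
  Machine 3: 6 + 10 + 8 = 24
Max machine load = 24
Job totals:
  Job 1: 14
  Job 2: 22
  Job 3: 12
Max job total = 22
Lower bound = max(24, 22) = 24

24


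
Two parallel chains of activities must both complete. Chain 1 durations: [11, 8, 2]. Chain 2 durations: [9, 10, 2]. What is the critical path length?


Path A total = 11 + 8 + 2 = 21
Path B total = 9 + 10 + 2 = 21
Critical path = longest path = max(21, 21) = 21

21


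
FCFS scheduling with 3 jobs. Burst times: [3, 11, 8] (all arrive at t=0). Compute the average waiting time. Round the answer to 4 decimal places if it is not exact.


FCFS order (as given): [3, 11, 8]
Waiting times:
  Job 1: wait = 0
  Job 2: wait = 3
  Job 3: wait = 14
Sum of waiting times = 17
Average waiting time = 17/3 = 5.6667

5.6667


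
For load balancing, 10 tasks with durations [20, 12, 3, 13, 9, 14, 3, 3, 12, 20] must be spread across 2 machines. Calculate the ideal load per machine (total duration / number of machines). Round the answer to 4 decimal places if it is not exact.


Total processing time = 20 + 12 + 3 + 13 + 9 + 14 + 3 + 3 + 12 + 20 = 109
Number of machines = 2
Ideal balanced load = 109 / 2 = 54.5

54.5


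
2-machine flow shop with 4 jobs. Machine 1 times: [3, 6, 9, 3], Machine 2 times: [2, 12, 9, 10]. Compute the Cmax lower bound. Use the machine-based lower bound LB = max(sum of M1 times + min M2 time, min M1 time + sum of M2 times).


LB1 = sum(M1 times) + min(M2 times) = 21 + 2 = 23
LB2 = min(M1 times) + sum(M2 times) = 3 + 33 = 36
Lower bound = max(LB1, LB2) = max(23, 36) = 36

36


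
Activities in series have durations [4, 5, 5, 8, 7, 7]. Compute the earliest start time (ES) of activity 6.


Activity 6 starts after activities 1 through 5 complete.
Predecessor durations: [4, 5, 5, 8, 7]
ES = 4 + 5 + 5 + 8 + 7 = 29

29


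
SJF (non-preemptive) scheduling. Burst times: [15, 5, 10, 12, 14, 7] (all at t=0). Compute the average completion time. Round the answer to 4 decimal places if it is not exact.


SJF order (ascending): [5, 7, 10, 12, 14, 15]
Completion times:
  Job 1: burst=5, C=5
  Job 2: burst=7, C=12
  Job 3: burst=10, C=22
  Job 4: burst=12, C=34
  Job 5: burst=14, C=48
  Job 6: burst=15, C=63
Average completion = 184/6 = 30.6667

30.6667


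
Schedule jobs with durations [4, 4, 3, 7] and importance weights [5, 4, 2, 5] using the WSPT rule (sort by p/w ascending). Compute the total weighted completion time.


Compute p/w ratios and sort ascending (WSPT): [(4, 5), (4, 4), (7, 5), (3, 2)]
Compute weighted completion times:
  Job (p=4,w=5): C=4, w*C=5*4=20
  Job (p=4,w=4): C=8, w*C=4*8=32
  Job (p=7,w=5): C=15, w*C=5*15=75
  Job (p=3,w=2): C=18, w*C=2*18=36
Total weighted completion time = 163

163


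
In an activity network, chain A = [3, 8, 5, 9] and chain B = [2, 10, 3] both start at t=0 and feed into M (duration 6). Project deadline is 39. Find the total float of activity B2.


Forward pass: ES(B2) = sum of predecessors on chain B = 2
EF = ES + duration = 2 + 10 = 12
Backward pass: LF(M) = deadline = 39; LS(M) = 39 - 6 = 33
LF(B2) = LS(M) - sum(successors on chain B) = 33 - 3 = 30
LS = LF - duration = 30 - 10 = 20
Total float = LS - ES = 20 - 2 = 18

18


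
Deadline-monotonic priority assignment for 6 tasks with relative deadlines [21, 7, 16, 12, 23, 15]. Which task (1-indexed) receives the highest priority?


Sort tasks by relative deadline (ascending):
  Task 2: deadline = 7
  Task 4: deadline = 12
  Task 6: deadline = 15
  Task 3: deadline = 16
  Task 1: deadline = 21
  Task 5: deadline = 23
Priority order (highest first): [2, 4, 6, 3, 1, 5]
Highest priority task = 2

2


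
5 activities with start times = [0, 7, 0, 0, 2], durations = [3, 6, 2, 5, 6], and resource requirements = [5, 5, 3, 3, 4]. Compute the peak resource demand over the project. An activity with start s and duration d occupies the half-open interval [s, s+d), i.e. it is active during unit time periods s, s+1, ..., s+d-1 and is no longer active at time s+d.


Each activity i is active on [start_i, start_i + duration_i).
Compute total resource usage per time slot:
  t=0: active resources = [5, 3, 3], total = 11
  t=1: active resources = [5, 3, 3], total = 11
  t=2: active resources = [5, 3, 4], total = 12
  t=3: active resources = [3, 4], total = 7
  t=4: active resources = [3, 4], total = 7
  t=5: active resources = [4], total = 4
  t=6: active resources = [4], total = 4
  t=7: active resources = [5, 4], total = 9
  t=8: active resources = [5], total = 5
  t=9: active resources = [5], total = 5
  t=10: active resources = [5], total = 5
  t=11: active resources = [5], total = 5
  t=12: active resources = [5], total = 5
Peak resource demand = 12

12


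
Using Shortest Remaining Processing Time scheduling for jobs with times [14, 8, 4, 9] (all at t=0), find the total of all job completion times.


Since all jobs arrive at t=0, SRPT equals SPT ordering.
SPT order: [4, 8, 9, 14]
Completion times:
  Job 1: p=4, C=4
  Job 2: p=8, C=12
  Job 3: p=9, C=21
  Job 4: p=14, C=35
Total completion time = 4 + 12 + 21 + 35 = 72

72


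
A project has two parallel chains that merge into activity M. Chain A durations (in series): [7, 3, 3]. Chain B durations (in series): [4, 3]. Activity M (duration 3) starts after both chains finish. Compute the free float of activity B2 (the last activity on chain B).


ES(B2) = sum of predecessors on chain B = 4
EF(B2) = ES + duration = 4 + 3 = 7
Successor of B2 is M. ES(M) = max(sum(A), sum(B)) = max(13, 7) = 13
Free float = ES(successor) - EF(current) = 13 - 7 = 6

6


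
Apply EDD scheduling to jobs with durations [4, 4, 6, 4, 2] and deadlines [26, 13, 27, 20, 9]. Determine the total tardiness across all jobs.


Sort by due date (EDD order): [(2, 9), (4, 13), (4, 20), (4, 26), (6, 27)]
Compute completion times and tardiness:
  Job 1: p=2, d=9, C=2, tardiness=max(0,2-9)=0
  Job 2: p=4, d=13, C=6, tardiness=max(0,6-13)=0
  Job 3: p=4, d=20, C=10, tardiness=max(0,10-20)=0
  Job 4: p=4, d=26, C=14, tardiness=max(0,14-26)=0
  Job 5: p=6, d=27, C=20, tardiness=max(0,20-27)=0
Total tardiness = 0

0


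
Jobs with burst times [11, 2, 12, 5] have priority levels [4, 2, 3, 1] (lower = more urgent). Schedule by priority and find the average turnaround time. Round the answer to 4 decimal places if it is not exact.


Sort by priority (ascending = highest first):
Order: [(1, 5), (2, 2), (3, 12), (4, 11)]
Completion times:
  Priority 1, burst=5, C=5
  Priority 2, burst=2, C=7
  Priority 3, burst=12, C=19
  Priority 4, burst=11, C=30
Average turnaround = 61/4 = 15.25

15.25


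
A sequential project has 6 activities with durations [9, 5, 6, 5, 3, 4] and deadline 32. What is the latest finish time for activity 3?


LF(activity 3) = deadline - sum of successor durations
Successors: activities 4 through 6 with durations [5, 3, 4]
Sum of successor durations = 12
LF = 32 - 12 = 20

20


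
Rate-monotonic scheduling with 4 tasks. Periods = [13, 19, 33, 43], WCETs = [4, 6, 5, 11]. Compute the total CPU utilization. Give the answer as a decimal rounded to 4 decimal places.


Compute individual utilizations (exact fractions):
  Task 1: C/T = 4/13 (approx. 0.3077)
  Task 2: C/T = 6/19 (approx. 0.3158)
  Task 3: C/T = 5/33 (approx. 0.1515)
  Task 4: C/T = 11/43 (approx. 0.2558)
Total utilization U = 4/13 + 6/19 + 5/33 + 11/43 = 361292/350493
Rounded to 4 decimal places: U = 1.0308
RM (Liu & Layland) bound for 4 tasks = 0.756828; compare with U = 361292/350493 (approx. 1.030811)
U > 1, so the task set is not schedulable (processor overloaded).

1.0308


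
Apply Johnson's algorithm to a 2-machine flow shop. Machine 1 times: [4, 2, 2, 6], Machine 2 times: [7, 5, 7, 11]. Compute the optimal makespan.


Apply Johnson's rule:
  Group 1 (a <= b): [(2, 2, 5), (3, 2, 7), (1, 4, 7), (4, 6, 11)]
  Group 2 (a > b): []
Optimal job order: [2, 3, 1, 4]
Schedule:
  Job 2: M1 done at 2, M2 done at 7
  Job 3: M1 done at 4, M2 done at 14
  Job 1: M1 done at 8, M2 done at 21
  Job 4: M1 done at 14, M2 done at 32
Makespan = 32

32


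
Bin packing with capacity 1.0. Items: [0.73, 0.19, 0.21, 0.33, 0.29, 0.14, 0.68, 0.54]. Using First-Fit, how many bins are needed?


Place items sequentially using First-Fit:
  Item 0.73 -> new Bin 1
  Item 0.19 -> Bin 1 (now 0.92)
  Item 0.21 -> new Bin 2
  Item 0.33 -> Bin 2 (now 0.54)
  Item 0.29 -> Bin 2 (now 0.83)
  Item 0.14 -> Bin 2 (now 0.97)
  Item 0.68 -> new Bin 3
  Item 0.54 -> new Bin 4
Total bins used = 4

4


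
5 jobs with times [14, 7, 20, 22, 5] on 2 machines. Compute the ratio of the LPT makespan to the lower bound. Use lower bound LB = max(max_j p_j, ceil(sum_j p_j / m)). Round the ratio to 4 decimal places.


LPT order: [22, 20, 14, 7, 5]
Machine loads after assignment: [34, 34]
LPT makespan = 34
Lower bound = max(max_job, ceil(total/2)) = max(22, 34) = 34
Ratio = 34 / 34 = 1.0

1.0


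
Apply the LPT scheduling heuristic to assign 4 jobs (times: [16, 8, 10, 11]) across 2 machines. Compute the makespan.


Sort jobs in decreasing order (LPT): [16, 11, 10, 8]
Assign each job to the least loaded machine:
  Machine 1: jobs [16, 8], load = 24
  Machine 2: jobs [11, 10], load = 21
Makespan = max load = 24

24


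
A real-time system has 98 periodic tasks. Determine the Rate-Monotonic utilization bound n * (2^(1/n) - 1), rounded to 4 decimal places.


Compute 2^(1/98) = 1.0070980027
Subtract 1: 1.0070980027 - 1 = 0.0070980027
Multiply by n: 98 * 0.0070980027 = 0.6956042646
Round to 4 dp: 0.6956

0.6956


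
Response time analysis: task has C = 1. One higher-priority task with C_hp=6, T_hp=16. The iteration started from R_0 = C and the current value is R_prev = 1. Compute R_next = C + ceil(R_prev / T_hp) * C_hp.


R_next = C + ceil(R_prev / T_hp) * C_hp
ceil(1 / 16) = ceil(0.0625) = 1
Interference = 1 * 6 = 6
R_next = 1 + 6 = 7

7


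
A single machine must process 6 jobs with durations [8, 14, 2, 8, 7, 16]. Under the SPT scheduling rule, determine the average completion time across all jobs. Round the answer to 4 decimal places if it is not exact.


Sort jobs by processing time (SPT order): [2, 7, 8, 8, 14, 16]
Compute completion times sequentially:
  Job 1: processing = 2, completes at 2
  Job 2: processing = 7, completes at 9
  Job 3: processing = 8, completes at 17
  Job 4: processing = 8, completes at 25
  Job 5: processing = 14, completes at 39
  Job 6: processing = 16, completes at 55
Sum of completion times = 147
Average completion time = 147/6 = 24.5

24.5


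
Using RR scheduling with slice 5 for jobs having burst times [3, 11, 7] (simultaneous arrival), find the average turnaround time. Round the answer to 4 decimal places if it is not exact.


Time quantum = 5
Execution trace:
  J1 runs 3 units, time = 3
  J2 runs 5 units, time = 8
  J3 runs 5 units, time = 13
  J2 runs 5 units, time = 18
  J3 runs 2 units, time = 20
  J2 runs 1 units, time = 21
Finish times: [3, 21, 20]
Average turnaround = 44/3 = 14.6667

14.6667


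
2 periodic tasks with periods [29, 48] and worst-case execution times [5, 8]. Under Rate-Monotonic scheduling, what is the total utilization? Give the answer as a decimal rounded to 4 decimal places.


Compute individual utilizations (exact fractions):
  Task 1: C/T = 5/29 (approx. 0.1724)
  Task 2: C/T = 8/48 = 1/6 (approx. 0.1667)
Total utilization U = 5/29 + 1/6 = 59/174
Rounded to 4 decimal places: U = 0.3391
RM (Liu & Layland) bound for 2 tasks = 0.828427; compare with U = 59/174 (approx. 0.339080)
U <= bound, so schedulable by RM sufficient condition.

0.3391


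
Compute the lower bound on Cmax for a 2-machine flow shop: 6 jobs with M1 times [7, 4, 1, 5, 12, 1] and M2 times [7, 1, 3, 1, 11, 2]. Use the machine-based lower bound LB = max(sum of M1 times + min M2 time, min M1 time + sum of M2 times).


LB1 = sum(M1 times) + min(M2 times) = 30 + 1 = 31
LB2 = min(M1 times) + sum(M2 times) = 1 + 25 = 26
Lower bound = max(LB1, LB2) = max(31, 26) = 31

31


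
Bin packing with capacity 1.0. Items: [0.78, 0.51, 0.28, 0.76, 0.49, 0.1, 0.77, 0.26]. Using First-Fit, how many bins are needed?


Place items sequentially using First-Fit:
  Item 0.78 -> new Bin 1
  Item 0.51 -> new Bin 2
  Item 0.28 -> Bin 2 (now 0.79)
  Item 0.76 -> new Bin 3
  Item 0.49 -> new Bin 4
  Item 0.1 -> Bin 1 (now 0.88)
  Item 0.77 -> new Bin 5
  Item 0.26 -> Bin 4 (now 0.75)
Total bins used = 5

5


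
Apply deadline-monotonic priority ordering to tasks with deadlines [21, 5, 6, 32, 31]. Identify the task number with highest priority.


Sort tasks by relative deadline (ascending):
  Task 2: deadline = 5
  Task 3: deadline = 6
  Task 1: deadline = 21
  Task 5: deadline = 31
  Task 4: deadline = 32
Priority order (highest first): [2, 3, 1, 5, 4]
Highest priority task = 2

2


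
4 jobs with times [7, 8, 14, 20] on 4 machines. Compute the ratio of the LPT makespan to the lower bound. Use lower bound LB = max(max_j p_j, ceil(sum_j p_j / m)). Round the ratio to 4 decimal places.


LPT order: [20, 14, 8, 7]
Machine loads after assignment: [20, 14, 8, 7]
LPT makespan = 20
Lower bound = max(max_job, ceil(total/4)) = max(20, 13) = 20
Ratio = 20 / 20 = 1.0

1.0


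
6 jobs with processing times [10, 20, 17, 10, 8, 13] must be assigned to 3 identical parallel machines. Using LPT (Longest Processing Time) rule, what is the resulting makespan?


Sort jobs in decreasing order (LPT): [20, 17, 13, 10, 10, 8]
Assign each job to the least loaded machine:
  Machine 1: jobs [20, 8], load = 28
  Machine 2: jobs [17, 10], load = 27
  Machine 3: jobs [13, 10], load = 23
Makespan = max load = 28

28


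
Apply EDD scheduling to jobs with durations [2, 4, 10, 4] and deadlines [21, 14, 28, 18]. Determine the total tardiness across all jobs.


Sort by due date (EDD order): [(4, 14), (4, 18), (2, 21), (10, 28)]
Compute completion times and tardiness:
  Job 1: p=4, d=14, C=4, tardiness=max(0,4-14)=0
  Job 2: p=4, d=18, C=8, tardiness=max(0,8-18)=0
  Job 3: p=2, d=21, C=10, tardiness=max(0,10-21)=0
  Job 4: p=10, d=28, C=20, tardiness=max(0,20-28)=0
Total tardiness = 0

0


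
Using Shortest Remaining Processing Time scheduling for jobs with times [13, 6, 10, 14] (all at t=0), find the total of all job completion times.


Since all jobs arrive at t=0, SRPT equals SPT ordering.
SPT order: [6, 10, 13, 14]
Completion times:
  Job 1: p=6, C=6
  Job 2: p=10, C=16
  Job 3: p=13, C=29
  Job 4: p=14, C=43
Total completion time = 6 + 16 + 29 + 43 = 94

94


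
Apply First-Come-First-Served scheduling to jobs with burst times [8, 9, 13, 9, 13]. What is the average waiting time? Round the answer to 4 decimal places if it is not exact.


FCFS order (as given): [8, 9, 13, 9, 13]
Waiting times:
  Job 1: wait = 0
  Job 2: wait = 8
  Job 3: wait = 17
  Job 4: wait = 30
  Job 5: wait = 39
Sum of waiting times = 94
Average waiting time = 94/5 = 18.8

18.8


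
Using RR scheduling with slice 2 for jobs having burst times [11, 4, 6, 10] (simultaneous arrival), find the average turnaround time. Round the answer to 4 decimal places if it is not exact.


Time quantum = 2
Execution trace:
  J1 runs 2 units, time = 2
  J2 runs 2 units, time = 4
  J3 runs 2 units, time = 6
  J4 runs 2 units, time = 8
  J1 runs 2 units, time = 10
  J2 runs 2 units, time = 12
  J3 runs 2 units, time = 14
  J4 runs 2 units, time = 16
  J1 runs 2 units, time = 18
  J3 runs 2 units, time = 20
  J4 runs 2 units, time = 22
  J1 runs 2 units, time = 24
  J4 runs 2 units, time = 26
  J1 runs 2 units, time = 28
  J4 runs 2 units, time = 30
  J1 runs 1 units, time = 31
Finish times: [31, 12, 20, 30]
Average turnaround = 93/4 = 23.25

23.25


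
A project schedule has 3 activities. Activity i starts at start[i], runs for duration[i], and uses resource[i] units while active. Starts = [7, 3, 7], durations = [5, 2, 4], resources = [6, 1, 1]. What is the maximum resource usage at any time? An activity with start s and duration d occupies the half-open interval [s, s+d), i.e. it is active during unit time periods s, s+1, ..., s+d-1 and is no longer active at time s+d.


Each activity i is active on [start_i, start_i + duration_i).
Compute total resource usage per time slot:
  t=0: active resources = [], total = 0
  t=1: active resources = [], total = 0
  t=2: active resources = [], total = 0
  t=3: active resources = [1], total = 1
  t=4: active resources = [1], total = 1
  t=5: active resources = [], total = 0
  t=6: active resources = [], total = 0
  t=7: active resources = [6, 1], total = 7
  t=8: active resources = [6, 1], total = 7
  t=9: active resources = [6, 1], total = 7
  t=10: active resources = [6, 1], total = 7
  t=11: active resources = [6], total = 6
Peak resource demand = 7

7
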